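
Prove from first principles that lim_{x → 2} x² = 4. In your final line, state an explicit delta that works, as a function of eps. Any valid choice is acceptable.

delta = min(1, eps/5)

Fix eps > 0. We seek delta > 0 with 0 < |x − 2| < delta ⇒ |x² − 4| < eps.
Factor: x² − 4 = (x − 2)(x + 2), so |x² − 4| = |x − 2|·|x + 2|.
Restrict delta ≤ 1. Then |x − 2| < 1 gives |x| < 3, so by the triangle inequality |x + 2| ≤ 3 + 2 = 5.
Hence |x² − 4| ≤ 5|x − 2|, which is < eps once |x − 2| < eps/5.
Take delta = min(1, eps/5). If 0 < |x − 2| < delta then both bounds hold and |x² − 4| ≤ 5|x − 2| < 5·(eps/5) = eps.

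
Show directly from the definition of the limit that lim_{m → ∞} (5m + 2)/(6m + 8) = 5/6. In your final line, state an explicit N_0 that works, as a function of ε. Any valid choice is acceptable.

Fix ε > 0. For m ≥ 1, |(5m + 2)/(6m + 8) − (5/6)| = |-28|/(6(6m + 8)) = 28/(6(6m + 8)).
Since 6m + 8 ≥ 6m for m ≥ 1, this is ≤ 28/(6·6m) = (7/9)/m.
So |(5m + 2)/(6m + 8) − (5/6)| < ε whenever m > (7/9)/ε.
Take N_0 = (7/9)/ε. If m > N_0 then |(5m + 2)/(6m + 8) − (5/6)| ≤ (7/9)/m < ε.

N_0 = (7/9)/ε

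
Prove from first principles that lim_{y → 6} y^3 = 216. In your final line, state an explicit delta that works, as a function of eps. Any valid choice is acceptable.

delta = min(2, eps/148)

Let eps > 0 be given. We seek delta > 0 with 0 < |y − 6| < delta ⇒ |y^3 − 216| < eps.
Factor: y^3 − 216 = (y − 6)(y^2 + 6y + 36), so |y^3 − 216| = |y − 6|·|y^2 + 6y + 36|.
Impose delta ≤ 2 so that |y| < 8; then |y^2 + 6y + 36| ≤ 148.
Hence |y^3 − 216| ≤ 148|y − 6|, which is < eps once |y − 6| < eps/148.
Take delta = min(2, eps/148). If 0 < |y − 6| < delta then both bounds hold and |y^3 − 216| ≤ 148|y − 6| < 148·(eps/148) = eps.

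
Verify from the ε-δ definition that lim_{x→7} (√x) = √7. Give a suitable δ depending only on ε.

δ = min(7, √7·ε)

Fix ε > 0. We want δ > 0 such that 0 < |x − 7| < δ implies |√x − √7| < ε.
Multiplying by the conjugate, |√x − √7| = |x − 7|/(√x + √7).
Restrict δ ≤ 7 so that |x − 7| < 7 forces x > 0, and then √x + √7 > √7.
Hence |√x − √7| < |x − 7|/√7, which is < ε once |x − 7| < √7·ε.
Take δ = min(7, √7·ε). If 0 < |x − 7| < δ then x > 0 and |√x − √7| < |x − 7|/√7 < ε.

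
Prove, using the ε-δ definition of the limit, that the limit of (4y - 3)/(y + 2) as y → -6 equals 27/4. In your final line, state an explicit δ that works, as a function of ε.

δ = min(2, (8/11)ε)

Let ε > 0. We want δ > 0 with 0 < |y + 6| < δ ⇒ |(4y - 3)/(y + 2) − (27/4)| < ε.
Combining over a common denominator, (4y - 3)/(y + 2) − (27/4) = [(4y - 3)·(-4) − (-27)·(y + 2)] / [(-4)·(y + 2)] = 11(y + 6) / ((-4)(y + 2)).
So |(4y - 3)/(y + 2) − (27/4)| = 11|y + 6| / (4·|y + 2|).
Restrict δ ≤ 2. Then |y + 6| < 2 gives |y + 2| = |(y + 6) + (-4)| ≥ 4 − 2 = 2.
Hence |(4y - 3)/(y + 2) − (27/4)| < 11|y + 6|/(4·2) = (11/8)|y + 6|, which is < ε once |y + 6| < (8/11)ε.
Take δ = min(2, (8/11)ε). Then 0 < |y + 6| < δ forces both bounds, so |(4y - 3)/(y + 2) − (27/4)| < ε.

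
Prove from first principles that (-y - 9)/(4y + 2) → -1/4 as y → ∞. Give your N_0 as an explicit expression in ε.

N_0 = (17/8)/ε

Let ε > 0. We seek N_0 > 0 such that y > N_0 implies |(-y - 9)/(4y + 2) + 1/4| < ε.
(-y - 9)/(4y + 2) + 1/4 = (4(-y - 9) − (-1)(4y + 2)) / (4(4y + 2)) = -34/(4(4y + 2)).
For y > 0 we have 4y + 2 > 4y, so |(-y - 9)/(4y + 2) + 1/4| = 34/(4(4y + 2)) < 34/(4·4y) = (17/8)/y.
Thus |(-y - 9)/(4y + 2) + 1/4| < ε whenever y > (17/8)/ε.
Take N_0 = (17/8)/ε. If y > N_0 then |(-y - 9)/(4y + 2) + 1/4| < (17/8)/y < ε.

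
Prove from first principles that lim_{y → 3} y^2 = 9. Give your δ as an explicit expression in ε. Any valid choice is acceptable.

Suppose ε > 0. We seek δ > 0 with 0 < |y − 3| < δ ⇒ |y^2 − 9| < ε.
Factor: y^2 − 9 = (y − 3)(y + 3), so |y^2 − 9| = |y − 3|·|y + 3|.
Impose δ ≤ 1 so that |y| < 4; then |y + 3| ≤ 7.
Hence |y^2 − 9| ≤ 7|y − 3|, which is < ε once |y − 3| < ε/7.
Take δ = min(1, ε/7). If 0 < |y − 3| < δ then both bounds hold and |y^2 − 9| ≤ 7|y − 3| < 7·(ε/7) = ε.

δ = min(1, ε/7)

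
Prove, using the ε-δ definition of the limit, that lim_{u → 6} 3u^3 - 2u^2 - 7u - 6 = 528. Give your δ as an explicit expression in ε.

δ = min(2, ε/409)

Fix ε > 0. We want δ > 0 such that 0 < |u − 6| < δ implies |(3u^3 - 2u^2 - 7u - 6) − 528| < ε.
(3u^3 - 2u^2 - 7u - 6) − 528 = 3u^3 - 2u^2 - 7u - 534 = (u − 6)(3u^2 + 16u + 89).
So |(3u^3 - 2u^2 - 7u - 6) − 528| = |u − 6|·|3u^2 + 16u + 89|.
Require δ ≤ 2. Then |u − 6| < 2 gives |u| < 8, and by the triangle inequality |3u^2 + 16u + 89| ≤ 3·8^2 + 16·8 + 89 = 409.
Hence |(3u^3 - 2u^2 - 7u - 6) − 528| ≤ 409|u − 6| < ε provided |u − 6| < ε/409.
Take δ = min(2, ε/409). Then 0 < |u − 6| < δ gives both |u − 6| < 2 and |u − 6| < ε/409, so |(3u^3 - 2u^2 - 7u - 6) − 528| < ε.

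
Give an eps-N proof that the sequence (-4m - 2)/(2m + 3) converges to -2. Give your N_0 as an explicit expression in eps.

Let eps > 0 be given. For m ≥ 1, |(-4m - 2)/(2m + 3) + 2| = |8|/(2(2m + 3)) = 8/(2(2m + 3)).
Since 2m + 3 ≥ 2m for m ≥ 1, this is ≤ 8/(2·2m) = 2/m.
So |(-4m - 2)/(2m + 3) + 2| < eps whenever m > 2/eps.
Take N_0 = 2/eps. If m > N_0 then |(-4m - 2)/(2m + 3) + 2| ≤ 2/m < eps.

N_0 = 2/eps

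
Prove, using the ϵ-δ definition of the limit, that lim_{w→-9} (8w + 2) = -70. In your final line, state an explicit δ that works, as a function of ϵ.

Suppose ϵ > 0. We need δ > 0 so that 0 < |w + 9| < δ implies |(8w + 2) + 70| < ϵ.
Since (8w + 2) + 70 = 8(w + 9), we have |(8w + 2) + 70| = 8|w + 9|.
Thus it suffices that |w + 9| < ϵ/8.
Choosing δ = ϵ/8 gives |(8w + 2) + 70| = 8|w + 9| < ϵ whenever |w + 9| < δ.

δ = ϵ/8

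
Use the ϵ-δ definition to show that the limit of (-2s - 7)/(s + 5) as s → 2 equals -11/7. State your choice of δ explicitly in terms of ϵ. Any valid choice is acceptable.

Let ϵ > 0. We want δ > 0 with 0 < |s − 2| < δ ⇒ |(-2s - 7)/(s + 5) + 11/7| < ϵ.
Combining over a common denominator, (-2s - 7)/(s + 5) + 11/7 = [(-2s - 7)·7 − (-11)·(s + 5)] / [7·(s + 5)] = -3(s − 2) / (7(s + 5)).
So |(-2s - 7)/(s + 5) + 11/7| = 3|s − 2| / (7·|s + 5|).
Require δ ≤ 7/2, so |s + 5| ≥ |7| − |s − 2| > 7 − 7/2 = 7/2.
Hence |(-2s - 7)/(s + 5) + 11/7| < 3|s − 2|/(7·(7/2)) = (6/49)|s − 2|, which is < ϵ once |s − 2| < (49/6)ϵ.
Take δ = min(7/2, (49/6)ϵ). Then 0 < |s − 2| < δ forces both bounds, so |(-2s - 7)/(s + 5) + 11/7| < ϵ.

δ = min(7/2, (49/6)ϵ)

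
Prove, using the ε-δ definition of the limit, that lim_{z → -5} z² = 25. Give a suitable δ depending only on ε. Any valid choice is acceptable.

δ = min(1, ε/11)

Fix ε > 0. We seek δ > 0 with 0 < |z + 5| < δ ⇒ |z² − 25| < ε.
Factor: z² − 25 = (z + 5)(z - 5), so |z² − 25| = |z + 5|·|z - 5|.
Restrict δ ≤ 1. Then |z + 5| < 1 gives |z| < 6, so by the triangle inequality |z - 5| ≤ 6 + 5 = 11.
Hence |z² − 25| ≤ 11|z + 5|, which is < ε once |z + 5| < ε/11.
Take δ = min(1, ε/11). If 0 < |z + 5| < δ then both bounds hold and |z² − 25| ≤ 11|z + 5| < 11·(ε/11) = ε.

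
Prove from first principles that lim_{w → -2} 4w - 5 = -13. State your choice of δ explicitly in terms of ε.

Suppose ε > 0. We need δ > 0 so that 0 < |w + 2| < δ implies |(4w - 5) + 13| < ε.
Since (4w - 5) + 13 = 4(w + 2), we have |(4w - 5) + 13| = 4|w + 2|.
Thus it suffices that |w + 2| < ε/4.
Take δ = ε/4. If 0 < |w + 2| < δ then |(4w - 5) + 13| = 4|w + 2| < 4·(ε/4) = ε.

δ = ε/4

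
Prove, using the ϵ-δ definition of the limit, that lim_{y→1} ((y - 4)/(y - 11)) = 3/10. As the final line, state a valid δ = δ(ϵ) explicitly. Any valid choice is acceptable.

δ = min(5, (50/7)ϵ)

Suppose ϵ > 0. We want δ > 0 with 0 < |y − 1| < δ ⇒ |(y - 4)/(y - 11) − (3/10)| < ϵ.
Combining over a common denominator, (y - 4)/(y - 11) − (3/10) = [(y - 4)·(-10) − (-3)·(y - 11)] / [(-10)·(y - 11)] = -7(y − 1) / ((-10)(y - 11)).
So |(y - 4)/(y - 11) − (3/10)| = 7|y − 1| / (10·|y − 11|).
Restrict δ ≤ 5. Then |y − 1| < 5 gives |y − 11| = |(y − 1) + (-10)| ≥ 10 − 5 = 5.
Hence |(y - 4)/(y - 11) − (3/10)| < 7|y − 1|/(10·5) = (7/50)|y − 1|, which is < ϵ once |y − 1| < (50/7)ϵ.
Take δ = min(5, (50/7)ϵ). Then 0 < |y − 1| < δ forces both bounds, so |(y - 4)/(y - 11) − (3/10)| < ϵ.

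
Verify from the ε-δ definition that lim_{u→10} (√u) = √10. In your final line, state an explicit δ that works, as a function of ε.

Suppose ε > 0. We want δ > 0 such that 0 < |u − 10| < δ implies |√u − √10| < ε.
Multiplying by the conjugate, |√u − √10| = |u − 10|/(√u + √10).
Restrict δ ≤ 10 so that |u − 10| < 10 forces u > 0, and then √u + √10 > √10.
Hence |√u − √10| < |u − 10|/√10, which is < ε once |u − 10| < √10·ε.
Take δ = min(10, √10·ε). If 0 < |u − 10| < δ then u > 0 and |√u − √10| < |u − 10|/√10 < ε.

δ = min(10, √10·ε)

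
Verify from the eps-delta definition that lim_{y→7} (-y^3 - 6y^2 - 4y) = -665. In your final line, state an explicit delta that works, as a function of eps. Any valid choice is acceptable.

delta = min(2, eps/293)

Fix eps > 0. We want delta > 0 such that 0 < |y − 7| < delta implies |(-y^3 - 6y^2 - 4y) + 665| < eps.
(-y^3 - 6y^2 - 4y) + 665 = -y^3 - 6y^2 - 4y + 665 = (y − 7)(-y^2 - 13y - 95).
So |(-y^3 - 6y^2 - 4y) + 665| = |y − 7|·|-y^2 - 13y - 95|.
Assume first that |y − 7| < 2, so |y| < 9. Then |-y^2 - 13y - 95| ≤ 9^2 + 13·9 + 95 = 293.
Hence |(-y^3 - 6y^2 - 4y) + 665| ≤ 293|y − 7| < eps provided |y − 7| < eps/293.
Choosing delta = min(2, eps/293) ensures both conditions, hence |(-y^3 - 6y^2 - 4y) + 665| < eps.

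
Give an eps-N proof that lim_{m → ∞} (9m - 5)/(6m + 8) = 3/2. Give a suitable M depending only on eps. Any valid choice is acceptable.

Let eps > 0. For m ≥ 1, |(9m - 5)/(6m + 8) − (3/2)| = |-102|/(6(6m + 8)) = 102/(6(6m + 8)).
Since 6m + 8 ≥ 6m for m ≥ 1, this is ≤ 102/(6·6m) = (17/6)/m.
So |(9m - 5)/(6m + 8) − (3/2)| < eps whenever m > (17/6)/eps.
Take M = (17/6)/eps. If m > M then |(9m - 5)/(6m + 8) − (3/2)| ≤ (17/6)/m < eps.

M = (17/6)/eps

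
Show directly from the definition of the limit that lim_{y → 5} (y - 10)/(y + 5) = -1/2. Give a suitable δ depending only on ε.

δ = min(5, (10/3)ε)

Suppose ε > 0. We want δ > 0 with 0 < |y − 5| < δ ⇒ |(y - 10)/(y + 5) + 1/2| < ε.
Combining over a common denominator, (y - 10)/(y + 5) + 1/2 = [(y - 10)·10 − (-5)·(y + 5)] / [10·(y + 5)] = 15(y − 5) / (10(y + 5)).
So |(y - 10)/(y + 5) + 1/2| = 15|y − 5| / (10·|y + 5|).
Require δ ≤ 5, so |y + 5| ≥ |10| − |y − 5| > 10 − 5 = 5.
Hence |(y - 10)/(y + 5) + 1/2| < 15|y − 5|/(10·5) = (3/10)|y − 5|, which is < ε once |y − 5| < (10/3)ε.
Take δ = min(5, (10/3)ε). Then 0 < |y − 5| < δ forces both bounds, so |(y - 10)/(y + 5) + 1/2| < ε.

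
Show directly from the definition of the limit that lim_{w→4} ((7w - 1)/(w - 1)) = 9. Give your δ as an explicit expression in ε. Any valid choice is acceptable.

Let ε > 0 be given. We want δ > 0 with 0 < |w − 4| < δ ⇒ |(7w - 1)/(w - 1) − 9| < ε.
Combining over a common denominator, (7w - 1)/(w - 1) − 9 = [(7w - 1)·3 − 27·(w - 1)] / [3·(w - 1)] = -6(w − 4) / (3(w - 1)).
So |(7w - 1)/(w - 1) − 9| = 6|w − 4| / (3·|w − 1|).
Restrict δ ≤ 3/2. Then |w − 4| < 3/2 gives |w − 1| = |(w − 4) + 3| ≥ 3 − 3/2 = 3/2.
Hence |(7w - 1)/(w - 1) − 9| < 6|w − 4|/(3·(3/2)) = (4/3)|w − 4|, which is < ε once |w − 4| < (3/4)ε.
Take δ = min(3/2, (3/4)ε). Then 0 < |w − 4| < δ forces both bounds, so |(7w - 1)/(w - 1) − 9| < ε.

δ = min(3/2, (3/4)ε)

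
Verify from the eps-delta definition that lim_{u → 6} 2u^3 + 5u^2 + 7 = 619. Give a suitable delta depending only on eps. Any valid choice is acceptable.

delta = min(2, eps/366)

Let eps > 0. We want delta > 0 such that 0 < |u − 6| < delta implies |(2u^3 + 5u^2 + 7) − 619| < eps.
(2u^3 + 5u^2 + 7) − 619 = 2u^3 + 5u^2 - 612 = (u − 6)(2u^2 + 17u + 102).
So |(2u^3 + 5u^2 + 7) − 619| = |u − 6|·|2u^2 + 17u + 102|.
Assume first that |u − 6| < 2, so |u| < 8. Then |2u^2 + 17u + 102| ≤ 2·8^2 + 17·8 + 102 = 366.
Hence |(2u^3 + 5u^2 + 7) − 619| ≤ 366|u − 6| < eps provided |u − 6| < eps/366.
Take delta = min(2, eps/366). Then 0 < |u − 6| < delta gives both |u − 6| < 2 and |u − 6| < eps/366, so |(2u^3 + 5u^2 + 7) − 619| < eps.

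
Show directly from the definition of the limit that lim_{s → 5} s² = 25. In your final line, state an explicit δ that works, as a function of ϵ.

Suppose ϵ > 0. We seek δ > 0 with 0 < |s − 5| < δ ⇒ |s² − 25| < ϵ.
Factor: s² − 25 = (s − 5)(s + 5), so |s² − 25| = |s − 5|·|s + 5|.
Restrict δ ≤ 1. Then |s − 5| < 1 gives |s| < 6, so by the triangle inequality |s + 5| ≤ 6 + 5 = 11.
Hence |s² − 25| ≤ 11|s − 5|, which is < ϵ once |s − 5| < ϵ/11.
Take δ = min(1, ϵ/11). If 0 < |s − 5| < δ then both bounds hold and |s² − 25| ≤ 11|s − 5| < 11·(ϵ/11) = ϵ.

δ = min(1, ϵ/11)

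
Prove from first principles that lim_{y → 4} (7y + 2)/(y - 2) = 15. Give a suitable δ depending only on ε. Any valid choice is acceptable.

Let ε > 0. We want δ > 0 with 0 < |y − 4| < δ ⇒ |(7y + 2)/(y - 2) − 15| < ε.
Combining over a common denominator, (7y + 2)/(y - 2) − 15 = [(7y + 2)·2 − 30·(y - 2)] / [2·(y - 2)] = -16(y − 4) / (2(y - 2)).
So |(7y + 2)/(y - 2) − 15| = 16|y − 4| / (2·|y − 2|).
Require δ ≤ 1, so |y − 2| ≥ |2| − |y − 4| > 2 − 1 = 1.
Hence |(7y + 2)/(y - 2) − 15| < 16|y − 4|/(2·1) = 8|y − 4|, which is < ε once |y − 4| < (1/8)ε.
Take δ = min(1, (1/8)ε). Then 0 < |y − 4| < δ forces both bounds, so |(7y + 2)/(y - 2) − 15| < ε.

δ = min(1, (1/8)ε)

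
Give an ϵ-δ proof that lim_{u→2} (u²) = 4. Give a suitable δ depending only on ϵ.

Let ϵ > 0 be given. We seek δ > 0 with 0 < |u − 2| < δ ⇒ |u² − 4| < ϵ.
Factor: u² − 4 = (u − 2)(u + 2), so |u² − 4| = |u − 2|·|u + 2|.
Impose δ ≤ 1 so that |u| < 3; then |u + 2| ≤ 5.
Hence |u² − 4| ≤ 5|u − 2|, which is < ϵ once |u − 2| < ϵ/5.
Take δ = min(1, ϵ/5). If 0 < |u − 2| < δ then both bounds hold and |u² − 4| ≤ 5|u − 2| < 5·(ϵ/5) = ϵ.

δ = min(1, ϵ/5)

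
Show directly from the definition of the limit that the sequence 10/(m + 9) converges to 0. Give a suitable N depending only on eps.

Let eps > 0 be given. For m ≥ 1, |10/(m + 9) − 0| = 10/(m + 9) ≤ 10/m.
We need 10/m < eps, i.e. m > 10/eps.
Take N = 10/eps. If m > N then |10/(m + 9)| ≤ 10/m < eps.

N = 10/eps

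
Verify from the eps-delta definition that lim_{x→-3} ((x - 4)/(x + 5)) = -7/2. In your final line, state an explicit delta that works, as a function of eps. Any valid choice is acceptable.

delta = min(1, (2/9)eps)

Let eps > 0 be given. We want delta > 0 with 0 < |x + 3| < delta ⇒ |(x - 4)/(x + 5) + 7/2| < eps.
Combining over a common denominator, (x - 4)/(x + 5) + 7/2 = [(x - 4)·2 − (-7)·(x + 5)] / [2·(x + 5)] = 9(x + 3) / (2(x + 5)).
So |(x - 4)/(x + 5) + 7/2| = 9|x + 3| / (2·|x + 5|).
Require delta ≤ 1, so |x + 5| ≥ |2| − |x + 3| > 2 − 1 = 1.
Hence |(x - 4)/(x + 5) + 7/2| < 9|x + 3|/(2·1) = (9/2)|x + 3|, which is < eps once |x + 3| < (2/9)eps.
Take delta = min(1, (2/9)eps). Then 0 < |x + 3| < delta forces both bounds, so |(x - 4)/(x + 5) + 7/2| < eps.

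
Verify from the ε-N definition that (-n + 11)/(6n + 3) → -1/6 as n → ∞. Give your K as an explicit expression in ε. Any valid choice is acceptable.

Fix ε > 0. For n ≥ 1, |(-n + 11)/(6n + 3) + 1/6| = |69|/(6(6n + 3)) = 69/(6(6n + 3)).
Since 6n + 3 ≥ 6n for n ≥ 1, this is ≤ 69/(6·6n) = (23/12)/n.
So |(-n + 11)/(6n + 3) + 1/6| < ε whenever n > (23/12)/ε.
Take K = (23/12)/ε. If n > K then |(-n + 11)/(6n + 3) + 1/6| ≤ (23/12)/n < ε.

K = (23/12)/ε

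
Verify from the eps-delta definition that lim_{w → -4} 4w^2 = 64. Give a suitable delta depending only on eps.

delta = min(1, eps/36)

Let eps > 0 be given. We want delta > 0 such that 0 < |w + 4| < delta implies |(4w^2) − 64| < eps.
(4w^2) − 64 = 4w^2 - 64 = (w + 4)(4w - 16).
So |(4w^2) − 64| = |w + 4|·|4w - 16|.
Require delta ≤ 1. Then |w + 4| < 1 gives |w| < 5, and by the triangle inequality |4w - 16| ≤ 4·5 + 16 = 36.
Hence |(4w^2) − 64| ≤ 36|w + 4| < eps provided |w + 4| < eps/36.
Take delta = min(1, eps/36). Then 0 < |w + 4| < delta gives both |w + 4| < 1 and |w + 4| < eps/36, so |(4w^2) − 64| < eps.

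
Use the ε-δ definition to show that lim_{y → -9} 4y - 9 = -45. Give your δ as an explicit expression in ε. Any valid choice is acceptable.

Let ε > 0 be given. We need δ > 0 so that 0 < |y + 9| < δ implies |(4y - 9) + 45| < ε.
Since (4y - 9) + 45 = 4(y + 9), we have |(4y - 9) + 45| = 4|y + 9|.
So 4|y + 9| < ε exactly when |y + 9| < ε/4.
Choosing δ = ε/4 gives |(4y - 9) + 45| = 4|y + 9| < ε whenever |y + 9| < δ.

δ = ε/4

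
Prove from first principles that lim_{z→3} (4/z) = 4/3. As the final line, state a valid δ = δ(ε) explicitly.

δ = min(3/2, (9/8)ε)

Let ε > 0. We seek δ > 0 such that 0 < |z − 3| < δ implies |4/z − (4/3)| < ε.
|4/z − (4/3)| = 4·|3 − z|/(3·|z|) = 4|z − 3|/(3|z|).
Restrict δ ≤ 3/2. Then |z − 3| < 3/2 gives |z| > 3/2, so 3|z| > 9/2.
Then |4/z − (4/3)| < 4|z − 3|/(9/2), which is < ε when |z − 3| < (9/8)ε.
Take δ = min(3/2, (9/8)ε). Then 0 < |z − 3| < δ gives both |z − 3| < 3/2 and |z − 3| < (9/8)ε, so |4/z − (4/3)| < ε.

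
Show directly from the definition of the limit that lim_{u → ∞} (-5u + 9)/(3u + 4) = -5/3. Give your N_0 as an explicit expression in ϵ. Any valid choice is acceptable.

N_0 = (47/9)/ϵ

Suppose ϵ > 0. We seek N_0 > 0 such that u > N_0 implies |(-5u + 9)/(3u + 4) + 5/3| < ϵ.
(-5u + 9)/(3u + 4) + 5/3 = (3(-5u + 9) − (-5)(3u + 4)) / (3(3u + 4)) = 47/(3(3u + 4)).
For u > 0 we have 3u + 4 > 3u, so |(-5u + 9)/(3u + 4) + 5/3| = 47/(3(3u + 4)) < 47/(3·3u) = (47/9)/u.
Thus |(-5u + 9)/(3u + 4) + 5/3| < ϵ whenever u > (47/9)/ϵ.
Take N_0 = (47/9)/ϵ. If u > N_0 then |(-5u + 9)/(3u + 4) + 5/3| < (47/9)/u < ϵ.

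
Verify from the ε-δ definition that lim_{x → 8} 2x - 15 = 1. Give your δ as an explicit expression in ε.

δ = ε/2

Suppose ε > 0. We need δ > 0 so that 0 < |x − 8| < δ implies |(2x - 15) − 1| < ε.
Since (2x - 15) − 1 = 2(x − 8), we have |(2x - 15) − 1| = 2|x − 8|.
Thus it suffices that |x − 8| < ε/2.
Take δ = ε/2. If 0 < |x − 8| < δ then |(2x - 15) − 1| = 2|x − 8| < 2·(ε/2) = ε.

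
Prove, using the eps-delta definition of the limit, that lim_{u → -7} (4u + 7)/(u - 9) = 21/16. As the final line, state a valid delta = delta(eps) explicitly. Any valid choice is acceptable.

Suppose eps > 0. We want delta > 0 with 0 < |u + 7| < delta ⇒ |(4u + 7)/(u - 9) − (21/16)| < eps.
Combining over a common denominator, (4u + 7)/(u - 9) − (21/16) = [(4u + 7)·(-16) − (-21)·(u - 9)] / [(-16)·(u - 9)] = -43(u + 7) / ((-16)(u - 9)).
So |(4u + 7)/(u - 9) − (21/16)| = 43|u + 7| / (16·|u − 9|).
Require delta ≤ 8, so |u − 9| ≥ |-16| − |u + 7| > 16 − 8 = 8.
Hence |(4u + 7)/(u - 9) − (21/16)| < 43|u + 7|/(16·8) = (43/128)|u + 7|, which is < eps once |u + 7| < (128/43)eps.
Take delta = min(8, (128/43)eps). Then 0 < |u + 7| < delta forces both bounds, so |(4u + 7)/(u - 9) − (21/16)| < eps.

delta = min(8, (128/43)eps)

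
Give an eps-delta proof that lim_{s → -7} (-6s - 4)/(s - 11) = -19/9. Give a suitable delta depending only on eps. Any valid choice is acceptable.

delta = min(9, (81/35)eps)

Suppose eps > 0. We want delta > 0 with 0 < |s + 7| < delta ⇒ |(-6s - 4)/(s - 11) + 19/9| < eps.
Combining over a common denominator, (-6s - 4)/(s - 11) + 19/9 = [(-6s - 4)·(-18) − 38·(s - 11)] / [(-18)·(s - 11)] = 70(s + 7) / ((-18)(s - 11)).
So |(-6s - 4)/(s - 11) + 19/9| = 70|s + 7| / (18·|s − 11|).
Restrict delta ≤ 9. Then |s + 7| < 9 gives |s − 11| = |(s + 7) + (-18)| ≥ 18 − 9 = 9.
Hence |(-6s - 4)/(s - 11) + 19/9| < 70|s + 7|/(18·9) = (35/81)|s + 7|, which is < eps once |s + 7| < (81/35)eps.
Take delta = min(9, (81/35)eps). Then 0 < |s + 7| < delta forces both bounds, so |(-6s - 4)/(s - 11) + 19/9| < eps.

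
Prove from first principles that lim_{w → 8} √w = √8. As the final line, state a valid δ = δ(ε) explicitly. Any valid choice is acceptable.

δ = min(8, √8·ε)

Suppose ε > 0. We want δ > 0 such that 0 < |w − 8| < δ implies |√w − √8| < ε.
Rationalise: √w − √8 = (w − 8)/(√w + √8), so |√w − √8| = |w − 8|/(√w + √8).
Restrict δ ≤ 8 so that |w − 8| < 8 forces w > 0, and then √w + √8 > √8.
Hence |√w − √8| < |w − 8|/√8, which is < ε once |w − 8| < √8·ε.
Take δ = min(8, √8·ε). If 0 < |w − 8| < δ then w > 0 and |√w − √8| < |w − 8|/√8 < ε.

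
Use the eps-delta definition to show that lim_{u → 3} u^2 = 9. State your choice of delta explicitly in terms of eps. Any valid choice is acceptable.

delta = min(2, eps/8)

Let eps > 0 be given. We seek delta > 0 with 0 < |u − 3| < delta ⇒ |u^2 − 9| < eps.
Factor: u^2 − 9 = (u − 3)(u + 3), so |u^2 − 9| = |u − 3|·|u + 3|.
Impose delta ≤ 2 so that |u| < 5; then |u + 3| ≤ 8.
Hence |u^2 − 9| ≤ 8|u − 3|, which is < eps once |u − 3| < eps/8.
Take delta = min(2, eps/8). If 0 < |u − 3| < delta then both bounds hold and |u^2 − 9| ≤ 8|u − 3| < 8·(eps/8) = eps.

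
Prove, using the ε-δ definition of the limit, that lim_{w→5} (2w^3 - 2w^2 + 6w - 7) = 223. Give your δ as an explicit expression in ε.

Suppose ε > 0. We want δ > 0 such that 0 < |w − 5| < δ implies |(2w^3 - 2w^2 + 6w - 7) − 223| < ε.
(2w^3 - 2w^2 + 6w - 7) − 223 = 2w^3 - 2w^2 + 6w - 230 = (w − 5)(2w^2 + 8w + 46).
So |(2w^3 - 2w^2 + 6w - 7) − 223| = |w − 5|·|2w^2 + 8w + 46|.
Require δ ≤ 1. Then |w − 5| < 1 gives |w| < 6, and by the triangle inequality |2w^2 + 8w + 46| ≤ 2·6^2 + 8·6 + 46 = 166.
Hence |(2w^3 - 2w^2 + 6w - 7) − 223| ≤ 166|w − 5| < ε provided |w − 5| < ε/166.
Take δ = min(1, ε/166). Then 0 < |w − 5| < δ gives both |w − 5| < 1 and |w − 5| < ε/166, so |(2w^3 - 2w^2 + 6w - 7) − 223| < ε.

δ = min(1, ε/166)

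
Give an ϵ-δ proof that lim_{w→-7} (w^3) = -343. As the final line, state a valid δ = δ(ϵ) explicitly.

δ = min(1, ϵ/169)

Let ϵ > 0 be given. We seek δ > 0 with 0 < |w + 7| < δ ⇒ |w^3 + 343| < ϵ.
Factor: w^3 + 343 = (w + 7)(w^2 - 7w + 49), so |w^3 + 343| = |w + 7|·|w^2 - 7w + 49|.
Impose δ ≤ 1 so that |w| < 8; then |w^2 - 7w + 49| ≤ 169.
Hence |w^3 + 343| ≤ 169|w + 7|, which is < ϵ once |w + 7| < ϵ/169.
Take δ = min(1, ϵ/169). If 0 < |w + 7| < δ then both bounds hold and |w^3 + 343| ≤ 169|w + 7| < 169·(ϵ/169) = ϵ.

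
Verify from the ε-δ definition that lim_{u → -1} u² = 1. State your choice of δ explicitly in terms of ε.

Let ε > 0. We seek δ > 0 with 0 < |u + 1| < δ ⇒ |u² − 1| < ε.
Factor: u² − 1 = (u + 1)(u - 1), so |u² − 1| = |u + 1|·|u - 1|.
Restrict δ ≤ 1. Then |u + 1| < 1 gives |u| < 2, so by the triangle inequality |u - 1| ≤ 2 + 1 = 3.
Hence |u² − 1| ≤ 3|u + 1|, which is < ε once |u + 1| < ε/3.
Take δ = min(1, ε/3). If 0 < |u + 1| < δ then both bounds hold and |u² − 1| ≤ 3|u + 1| < 3·(ε/3) = ε.

δ = min(1, ε/3)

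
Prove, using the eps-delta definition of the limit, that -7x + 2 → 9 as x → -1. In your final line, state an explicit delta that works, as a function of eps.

delta = eps/7

Suppose eps > 0. We need delta > 0 so that 0 < |x + 1| < delta implies |(-7x + 2) − 9| < eps.
|(-7x + 2) − 9| = |-7x - 7| = 7|x + 1|.
So 7|x + 1| < eps exactly when |x + 1| < eps/7.
Take delta = eps/7. If 0 < |x + 1| < delta then |(-7x + 2) − 9| = 7|x + 1| < 7·(eps/7) = eps.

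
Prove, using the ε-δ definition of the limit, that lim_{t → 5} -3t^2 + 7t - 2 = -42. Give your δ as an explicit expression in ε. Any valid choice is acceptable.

Suppose ε > 0. We want δ > 0 such that 0 < |t − 5| < δ implies |(-3t^2 + 7t - 2) + 42| < ε.
(-3t^2 + 7t - 2) + 42 = -3t^2 + 7t + 40 = (t − 5)(-3t - 8).
So |(-3t^2 + 7t - 2) + 42| = |t − 5|·|-3t - 8|.
Require δ ≤ 1. Then |t − 5| < 1 gives |t| < 6, and by the triangle inequality |-3t - 8| ≤ 3·6 + 8 = 26.
Hence |(-3t^2 + 7t - 2) + 42| ≤ 26|t − 5| < ε provided |t − 5| < ε/26.
Take δ = min(1, ε/26). Then 0 < |t − 5| < δ gives both |t − 5| < 1 and |t − 5| < ε/26, so |(-3t^2 + 7t - 2) + 42| < ε.

δ = min(1, ε/26)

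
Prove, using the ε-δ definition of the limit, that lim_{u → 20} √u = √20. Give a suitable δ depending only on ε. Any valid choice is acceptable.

Fix ε > 0. We want δ > 0 such that 0 < |u − 20| < δ implies |√u − √20| < ε.
Rationalise: √u − √20 = (u − 20)/(√u + √20), so |√u − √20| = |u − 20|/(√u + √20).
Restrict δ ≤ 20 so that |u − 20| < 20 forces u > 0, and then √u + √20 > √20.
Hence |√u − √20| < |u − 20|/√20, which is < ε once |u − 20| < √20·ε.
Take δ = min(20, √20·ε). If 0 < |u − 20| < δ then u > 0 and |√u − √20| < |u − 20|/√20 < ε.

δ = min(20, √20·ε)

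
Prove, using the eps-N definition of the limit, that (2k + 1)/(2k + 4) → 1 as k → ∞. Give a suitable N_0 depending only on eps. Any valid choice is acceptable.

N_0 = (3/2)/eps

Fix eps > 0. For k ≥ 1, |(2k + 1)/(2k + 4) − 1| = |-6|/(2(2k + 4)) = 6/(2(2k + 4)).
Since 2k + 4 ≥ 2k for k ≥ 1, this is ≤ 6/(2·2k) = (3/2)/k.
So |(2k + 1)/(2k + 4) − 1| < eps whenever k > (3/2)/eps.
Take N_0 = (3/2)/eps. If k > N_0 then |(2k + 1)/(2k + 4) − 1| ≤ (3/2)/k < eps.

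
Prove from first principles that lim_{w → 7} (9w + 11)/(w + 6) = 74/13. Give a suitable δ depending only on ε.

δ = min(13/2, (169/86)ε)

Suppose ε > 0. We want δ > 0 with 0 < |w − 7| < δ ⇒ |(9w + 11)/(w + 6) − (74/13)| < ε.
Combining over a common denominator, (9w + 11)/(w + 6) − (74/13) = [(9w + 11)·13 − 74·(w + 6)] / [13·(w + 6)] = 43(w − 7) / (13(w + 6)).
So |(9w + 11)/(w + 6) − (74/13)| = 43|w − 7| / (13·|w + 6|).
Restrict δ ≤ 13/2. Then |w − 7| < 13/2 gives |w + 6| = |(w − 7) + 13| ≥ 13 − 13/2 = 13/2.
Hence |(9w + 11)/(w + 6) − (74/13)| < 43|w − 7|/(13·(13/2)) = (86/169)|w − 7|, which is < ε once |w − 7| < (169/86)ε.
Take δ = min(13/2, (169/86)ε). Then 0 < |w − 7| < δ forces both bounds, so |(9w + 11)/(w + 6) − (74/13)| < ε.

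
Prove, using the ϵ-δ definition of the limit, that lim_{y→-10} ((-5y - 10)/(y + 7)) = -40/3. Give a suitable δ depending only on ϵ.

Let ϵ > 0. We want δ > 0 with 0 < |y + 10| < δ ⇒ |(-5y - 10)/(y + 7) + 40/3| < ϵ.
Combining over a common denominator, (-5y - 10)/(y + 7) + 40/3 = [(-5y - 10)·(-3) − 40·(y + 7)] / [(-3)·(y + 7)] = -25(y + 10) / ((-3)(y + 7)).
So |(-5y - 10)/(y + 7) + 40/3| = 25|y + 10| / (3·|y + 7|).
Require δ ≤ 3/2, so |y + 7| ≥ |-3| − |y + 10| > 3 − 3/2 = 3/2.
Hence |(-5y - 10)/(y + 7) + 40/3| < 25|y + 10|/(3·(3/2)) = (50/9)|y + 10|, which is < ϵ once |y + 10| < (9/50)ϵ.
Take δ = min(3/2, (9/50)ϵ). Then 0 < |y + 10| < δ forces both bounds, so |(-5y - 10)/(y + 7) + 40/3| < ϵ.

δ = min(3/2, (9/50)ϵ)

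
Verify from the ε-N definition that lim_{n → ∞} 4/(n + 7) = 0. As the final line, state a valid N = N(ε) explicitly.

N = 4/ε

Let ε > 0. For n ≥ 1, |4/(n + 7) − 0| = 4/(n + 7) ≤ 4/n.
We need 4/n < ε, i.e. n > 4/ε.
Take N = 4/ε. If n > N then |4/(n + 7)| ≤ 4/n < ε.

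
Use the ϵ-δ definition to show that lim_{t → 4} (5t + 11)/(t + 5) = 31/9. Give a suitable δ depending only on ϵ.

Let ϵ > 0. We want δ > 0 with 0 < |t − 4| < δ ⇒ |(5t + 11)/(t + 5) − (31/9)| < ϵ.
Combining over a common denominator, (5t + 11)/(t + 5) − (31/9) = [(5t + 11)·9 − 31·(t + 5)] / [9·(t + 5)] = 14(t − 4) / (9(t + 5)).
So |(5t + 11)/(t + 5) − (31/9)| = 14|t − 4| / (9·|t + 5|).
Restrict δ ≤ 9/2. Then |t − 4| < 9/2 gives |t + 5| = |(t − 4) + 9| ≥ 9 − 9/2 = 9/2.
Hence |(5t + 11)/(t + 5) − (31/9)| < 14|t − 4|/(9·(9/2)) = (28/81)|t − 4|, which is < ϵ once |t − 4| < (81/28)ϵ.
Take δ = min(9/2, (81/28)ϵ). Then 0 < |t − 4| < δ forces both bounds, so |(5t + 11)/(t + 5) − (31/9)| < ϵ.

δ = min(9/2, (81/28)ϵ)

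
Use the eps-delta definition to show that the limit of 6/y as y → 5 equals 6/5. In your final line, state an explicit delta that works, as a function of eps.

Fix eps > 0. We seek delta > 0 such that 0 < |y − 5| < delta implies |6/y − (6/5)| < eps.
|6/y − (6/5)| = 6·|5 − y|/(5·|y|) = 6|y − 5|/(5|y|).
Require delta ≤ 5/2 so that |y| > 5 − 5/2 = 5/2, hence 5|y| > 25/2.
Then |6/y − (6/5)| < 6|y − 5|/(25/2), which is < eps when |y − 5| < (25/12)eps.
Take delta = min(5/2, (25/12)eps). Then 0 < |y − 5| < delta gives both |y − 5| < 5/2 and |y − 5| < (25/12)eps, so |6/y − (6/5)| < eps.

delta = min(5/2, (25/12)eps)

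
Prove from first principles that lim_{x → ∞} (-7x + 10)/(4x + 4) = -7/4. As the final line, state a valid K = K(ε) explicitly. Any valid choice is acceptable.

K = (17/4)/ε

Fix ε > 0. We seek K > 0 such that x > K implies |(-7x + 10)/(4x + 4) + 7/4| < ε.
(-7x + 10)/(4x + 4) + 7/4 = (4(-7x + 10) − (-7)(4x + 4)) / (4(4x + 4)) = 68/(4(4x + 4)).
For x > 0 we have 4x + 4 > 4x, so |(-7x + 10)/(4x + 4) + 7/4| = 68/(4(4x + 4)) < 68/(4·4x) = (17/4)/x.
Thus |(-7x + 10)/(4x + 4) + 7/4| < ε whenever x > (17/4)/ε.
Take K = (17/4)/ε. If x > K then |(-7x + 10)/(4x + 4) + 7/4| < (17/4)/x < ε.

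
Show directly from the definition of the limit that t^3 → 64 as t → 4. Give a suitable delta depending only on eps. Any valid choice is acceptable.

delta = min(2, eps/76)

Fix eps > 0. We seek delta > 0 with 0 < |t − 4| < delta ⇒ |t^3 − 64| < eps.
Factor: t^3 − 64 = (t − 4)(t^2 + 4t + 16), so |t^3 − 64| = |t − 4|·|t^2 + 4t + 16|.
Impose delta ≤ 2 so that |t| < 6; then |t^2 + 4t + 16| ≤ 76.
Hence |t^3 − 64| ≤ 76|t − 4|, which is < eps once |t − 4| < eps/76.
Take delta = min(2, eps/76). If 0 < |t − 4| < delta then both bounds hold and |t^3 − 64| ≤ 76|t − 4| < 76·(eps/76) = eps.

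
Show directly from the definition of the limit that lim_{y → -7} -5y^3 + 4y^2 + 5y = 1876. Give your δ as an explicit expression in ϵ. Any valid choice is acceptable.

δ = min(1, ϵ/900)

Fix ϵ > 0. We want δ > 0 such that 0 < |y + 7| < δ implies |(-5y^3 + 4y^2 + 5y) − 1876| < ϵ.
(-5y^3 + 4y^2 + 5y) − 1876 = -5y^3 + 4y^2 + 5y - 1876 = (y + 7)(-5y^2 + 39y - 268).
So |(-5y^3 + 4y^2 + 5y) − 1876| = |y + 7|·|-5y^2 + 39y - 268|.
Assume first that |y + 7| < 1, so |y| < 8. Then |-5y^2 + 39y - 268| ≤ 5·8^2 + 39·8 + 268 = 900.
Hence |(-5y^3 + 4y^2 + 5y) − 1876| ≤ 900|y + 7| < ϵ provided |y + 7| < ϵ/900.
Choosing δ = min(1, ϵ/900) ensures both conditions, hence |(-5y^3 + 4y^2 + 5y) − 1876| < ϵ.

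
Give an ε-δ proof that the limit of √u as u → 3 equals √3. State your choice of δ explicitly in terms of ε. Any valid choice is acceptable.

Let ε > 0. We want δ > 0 such that 0 < |u − 3| < δ implies |√u − √3| < ε.
Multiplying by the conjugate, |√u − √3| = |u − 3|/(√u + √3).
Restrict δ ≤ 3 so that |u − 3| < 3 forces u > 0, and then √u + √3 > √3.
Hence |√u − √3| < |u − 3|/√3, which is < ε once |u − 3| < √3·ε.
Take δ = min(3, √3·ε). If 0 < |u − 3| < δ then u > 0 and |√u − √3| < |u − 3|/√3 < ε.

δ = min(3, √3·ε)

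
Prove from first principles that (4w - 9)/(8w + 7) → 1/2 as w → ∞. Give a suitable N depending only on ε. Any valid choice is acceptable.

N = (25/16)/ε

Suppose ε > 0. We seek N > 0 such that w > N implies |(4w - 9)/(8w + 7) − (1/2)| < ε.
(4w - 9)/(8w + 7) − (1/2) = (8(4w - 9) − 4(8w + 7)) / (8(8w + 7)) = -100/(8(8w + 7)).
For w > 0 we have 8w + 7 > 8w, so |(4w - 9)/(8w + 7) − (1/2)| = 100/(8(8w + 7)) < 100/(8·8w) = (25/16)/w.
Thus |(4w - 9)/(8w + 7) − (1/2)| < ε whenever w > (25/16)/ε.
Take N = (25/16)/ε. If w > N then |(4w - 9)/(8w + 7) − (1/2)| < (25/16)/w < ε.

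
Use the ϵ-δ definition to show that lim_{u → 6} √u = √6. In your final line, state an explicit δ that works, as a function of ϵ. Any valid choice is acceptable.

δ = min(6, √6·ϵ)

Fix ϵ > 0. We want δ > 0 such that 0 < |u − 6| < δ implies |√u − √6| < ϵ.
Rationalise: √u − √6 = (u − 6)/(√u + √6), so |√u − √6| = |u − 6|/(√u + √6).
Restrict δ ≤ 6 so that |u − 6| < 6 forces u > 0, and then √u + √6 > √6.
Hence |√u − √6| < |u − 6|/√6, which is < ϵ once |u − 6| < √6·ϵ.
Take δ = min(6, √6·ϵ). If 0 < |u − 6| < δ then u > 0 and |√u − √6| < |u − 6|/√6 < ϵ.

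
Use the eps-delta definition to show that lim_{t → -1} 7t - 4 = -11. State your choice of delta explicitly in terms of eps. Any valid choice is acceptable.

Suppose eps > 0. We need delta > 0 so that 0 < |t + 1| < delta implies |(7t - 4) + 11| < eps.
Since (7t - 4) + 11 = 7(t + 1), we have |(7t - 4) + 11| = 7|t + 1|.
Thus it suffices that |t + 1| < eps/7.
Choosing delta = eps/7 gives |(7t - 4) + 11| = 7|t + 1| < eps whenever |t + 1| < delta.

delta = eps/7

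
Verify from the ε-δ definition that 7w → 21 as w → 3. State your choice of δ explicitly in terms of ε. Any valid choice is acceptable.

Suppose ε > 0. We need δ > 0 so that 0 < |w − 3| < δ implies |(7w) − 21| < ε.
Since (7w) − 21 = 7(w − 3), we have |(7w) − 21| = 7|w − 3|.
Thus it suffices that |w − 3| < ε/7.
Take δ = ε/7. If 0 < |w − 3| < δ then |(7w) − 21| = 7|w − 3| < 7·(ε/7) = ε.

δ = ε/7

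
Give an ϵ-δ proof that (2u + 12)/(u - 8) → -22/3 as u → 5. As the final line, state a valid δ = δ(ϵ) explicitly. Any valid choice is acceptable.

δ = min(3/2, (9/56)ϵ)

Fix ϵ > 0. We want δ > 0 with 0 < |u − 5| < δ ⇒ |(2u + 12)/(u - 8) + 22/3| < ϵ.
Combining over a common denominator, (2u + 12)/(u - 8) + 22/3 = [(2u + 12)·(-3) − 22·(u - 8)] / [(-3)·(u - 8)] = -28(u − 5) / ((-3)(u - 8)).
So |(2u + 12)/(u - 8) + 22/3| = 28|u − 5| / (3·|u − 8|).
Require δ ≤ 3/2, so |u − 8| ≥ |-3| − |u − 5| > 3 − 3/2 = 3/2.
Hence |(2u + 12)/(u - 8) + 22/3| < 28|u − 5|/(3·(3/2)) = (56/9)|u − 5|, which is < ϵ once |u − 5| < (9/56)ϵ.
Take δ = min(3/2, (9/56)ϵ). Then 0 < |u − 5| < δ forces both bounds, so |(2u + 12)/(u - 8) + 22/3| < ϵ.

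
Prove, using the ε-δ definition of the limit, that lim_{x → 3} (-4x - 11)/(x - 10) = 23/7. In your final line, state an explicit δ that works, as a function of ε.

δ = min(7/2, (49/102)ε)

Fix ε > 0. We want δ > 0 with 0 < |x − 3| < δ ⇒ |(-4x - 11)/(x - 10) − (23/7)| < ε.
Combining over a common denominator, (-4x - 11)/(x - 10) − (23/7) = [(-4x - 11)·(-7) − (-23)·(x - 10)] / [(-7)·(x - 10)] = 51(x − 3) / ((-7)(x - 10)).
So |(-4x - 11)/(x - 10) − (23/7)| = 51|x − 3| / (7·|x − 10|).
Restrict δ ≤ 7/2. Then |x − 3| < 7/2 gives |x − 10| = |(x − 3) + (-7)| ≥ 7 − 7/2 = 7/2.
Hence |(-4x - 11)/(x - 10) − (23/7)| < 51|x − 3|/(7·(7/2)) = (102/49)|x − 3|, which is < ε once |x − 3| < (49/102)ε.
Take δ = min(7/2, (49/102)ε). Then 0 < |x − 3| < δ forces both bounds, so |(-4x - 11)/(x - 10) − (23/7)| < ε.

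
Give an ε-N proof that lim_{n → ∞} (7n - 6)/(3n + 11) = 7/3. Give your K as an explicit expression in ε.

Let ε > 0. For n ≥ 1, |(7n - 6)/(3n + 11) − (7/3)| = |-95|/(3(3n + 11)) = 95/(3(3n + 11)).
Since 3n + 11 ≥ 3n for n ≥ 1, this is ≤ 95/(3·3n) = (95/9)/n.
So |(7n - 6)/(3n + 11) − (7/3)| < ε whenever n > (95/9)/ε.
Take K = (95/9)/ε. If n > K then |(7n - 6)/(3n + 11) − (7/3)| ≤ (95/9)/n < ε.

K = (95/9)/ε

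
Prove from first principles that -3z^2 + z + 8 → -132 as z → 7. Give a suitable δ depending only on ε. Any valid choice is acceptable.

δ = min(2, ε/47)

Let ε > 0. We want δ > 0 such that 0 < |z − 7| < δ implies |(-3z^2 + z + 8) + 132| < ε.
(-3z^2 + z + 8) + 132 = -3z^2 + z + 140 = (z − 7)(-3z - 20).
So |(-3z^2 + z + 8) + 132| = |z − 7|·|-3z - 20|.
Require δ ≤ 2. Then |z − 7| < 2 gives |z| < 9, and by the triangle inequality |-3z - 20| ≤ 3·9 + 20 = 47.
Hence |(-3z^2 + z + 8) + 132| ≤ 47|z − 7| < ε provided |z − 7| < ε/47.
Choosing δ = min(2, ε/47) ensures both conditions, hence |(-3z^2 + z + 8) + 132| < ε.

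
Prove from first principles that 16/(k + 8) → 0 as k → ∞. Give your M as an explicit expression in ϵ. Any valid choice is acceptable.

M = 16/ϵ

Let ϵ > 0 be given. For k ≥ 1, |16/(k + 8) − 0| = 16/(k + 8) ≤ 16/k.
We need 16/k < ϵ, i.e. k > 16/ϵ.
Take M = 16/ϵ. If k > M then |16/(k + 8)| ≤ 16/k < ϵ.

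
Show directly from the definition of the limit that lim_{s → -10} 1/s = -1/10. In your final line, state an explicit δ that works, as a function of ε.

δ = min(5, 50ε)

Let ε > 0 be given. We seek δ > 0 such that 0 < |s + 10| < δ implies |1/s + 1/10| < ε.
|1/s + 1/10| = |-10 − s|/(10·|s|) = |s + 10|/(10|s|).
Restrict δ ≤ 5. Then |s + 10| < 5 gives |s| > 5, so 10|s| > 50.
Then |1/s + 1/10| < |s + 10|/50, which is < ε when |s + 10| < 50ε.
Take δ = min(5, 50ε). Then 0 < |s + 10| < δ gives both |s + 10| < 5 and |s + 10| < 50ε, so |1/s + 1/10| < ε.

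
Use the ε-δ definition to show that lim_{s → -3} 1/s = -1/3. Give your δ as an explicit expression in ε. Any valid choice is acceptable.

Suppose ε > 0. We seek δ > 0 such that 0 < |s + 3| < δ implies |1/s + 1/3| < ε.
|1/s + 1/3| = |-3 − s|/(3·|s|) = |s + 3|/(3|s|).
Restrict δ ≤ 3/2. Then |s + 3| < 3/2 gives |s| > 3/2, so 3|s| > 9/2.
Then |1/s + 1/3| < |s + 3|/(9/2), which is < ε when |s + 3| < (9/2)ε.
Take δ = min(3/2, (9/2)ε). Then 0 < |s + 3| < δ gives both |s + 3| < 3/2 and |s + 3| < (9/2)ε, so |1/s + 1/3| < ε.

δ = min(3/2, (9/2)ε)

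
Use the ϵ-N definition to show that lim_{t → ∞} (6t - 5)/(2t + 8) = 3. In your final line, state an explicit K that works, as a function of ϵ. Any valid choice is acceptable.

Fix ϵ > 0. We seek K > 0 such that t > K implies |(6t - 5)/(2t + 8) − 3| < ϵ.
(6t - 5)/(2t + 8) − 3 = (2(6t - 5) − 6(2t + 8)) / (2(2t + 8)) = -58/(2(2t + 8)).
For t > 0 we have 2t + 8 > 2t, so |(6t - 5)/(2t + 8) − 3| = 58/(2(2t + 8)) < 58/(2·2t) = (29/2)/t.
Thus |(6t - 5)/(2t + 8) − 3| < ϵ whenever t > (29/2)/ϵ.
Take K = (29/2)/ϵ. If t > K then |(6t - 5)/(2t + 8) − 3| < (29/2)/t < ϵ.

K = (29/2)/ϵ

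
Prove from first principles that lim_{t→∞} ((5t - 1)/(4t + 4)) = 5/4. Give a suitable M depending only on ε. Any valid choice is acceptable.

M = (3/2)/ε

Let ε > 0. We seek M > 0 such that t > M implies |(5t - 1)/(4t + 4) − (5/4)| < ε.
(5t - 1)/(4t + 4) − (5/4) = (4(5t - 1) − 5(4t + 4)) / (4(4t + 4)) = -24/(4(4t + 4)).
For t > 0 we have 4t + 4 > 4t, so |(5t - 1)/(4t + 4) − (5/4)| = 24/(4(4t + 4)) < 24/(4·4t) = (3/2)/t.
Thus |(5t - 1)/(4t + 4) − (5/4)| < ε whenever t > (3/2)/ε.
Take M = (3/2)/ε. If t > M then |(5t - 1)/(4t + 4) − (5/4)| < (3/2)/t < ε.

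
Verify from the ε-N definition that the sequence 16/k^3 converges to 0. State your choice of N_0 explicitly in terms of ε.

N_0 = (16/ε)^{1/3}

Suppose ε > 0. For k ≥ 1, |16/k^3 − 0| = 16/k^3.
16/k^3 < ε ⇔ k^3 > 16/ε ⇔ k > (16/ε)^{1/3}.
Take N_0 = (16/ε)^{1/3}. Then k > N_0 implies 16/k^3 < ε.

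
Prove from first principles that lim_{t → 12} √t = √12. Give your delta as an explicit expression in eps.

delta = min(12, √12·eps)

Let eps > 0. We want delta > 0 such that 0 < |t − 12| < delta implies |√t − √12| < eps.
Multiplying by the conjugate, |√t − √12| = |t − 12|/(√t + √12).
Restrict delta ≤ 12 so that |t − 12| < 12 forces t > 0, and then √t + √12 > √12.
Hence |√t − √12| < |t − 12|/√12, which is < eps once |t − 12| < √12·eps.
Take delta = min(12, √12·eps). If 0 < |t − 12| < delta then t > 0 and |√t − √12| < |t − 12|/√12 < eps.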